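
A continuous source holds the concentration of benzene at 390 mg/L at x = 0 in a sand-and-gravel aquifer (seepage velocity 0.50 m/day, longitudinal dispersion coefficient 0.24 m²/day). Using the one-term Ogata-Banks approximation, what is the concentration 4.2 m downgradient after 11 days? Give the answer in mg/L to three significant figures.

For a continuous step input, C/C₀ ≈ ½·erfc((x−vt)/(2√(Dt))).
vt = 0.50 × 11 = 5.5 m and 2√(Dt) = 2√(0.24 × 11) = 3.250 m.
Argument (x−vt)/(2√(Dt)) = (4.2 − 5.5)/3.250 = -0.4000; ½·erfc(-0.4000) = 0.7142.
C = 390 × 0.7142 = 279 mg/L.

279 mg/L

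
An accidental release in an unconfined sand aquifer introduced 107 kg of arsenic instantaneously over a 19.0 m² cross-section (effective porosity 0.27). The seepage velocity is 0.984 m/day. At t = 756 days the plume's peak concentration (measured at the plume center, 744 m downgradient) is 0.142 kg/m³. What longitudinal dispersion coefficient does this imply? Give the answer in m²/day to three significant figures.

At the plume center C_max = M/(n_e·A·√(4πDt)), so D = M²/(4πt·(n_e·A·C_max)²).
n_e·A·C_max = 0.27 × 19.0 × 0.142 = 0.7285 kg/m.
D = 107²/(4π × 756 × 0.7285²) = 2.27 m²/day.

2.27 m²/day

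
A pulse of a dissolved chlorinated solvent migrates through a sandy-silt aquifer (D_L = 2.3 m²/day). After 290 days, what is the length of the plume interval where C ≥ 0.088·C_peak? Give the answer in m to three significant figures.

The plume is Gaussian with σ = √(2Dt) = √(2 × 2.3 × 290) = 36.52 m.
C/C_peak = exp(−Δx²/(2σ²)) = 0.088 ⇒ Δx = σ·√(−2 ln 0.088) = 36.52 × 2.205 = 80.53 m.
Width = 2Δx = 161 m.

161 m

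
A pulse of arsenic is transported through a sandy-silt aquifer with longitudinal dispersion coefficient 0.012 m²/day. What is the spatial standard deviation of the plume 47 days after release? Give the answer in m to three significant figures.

1.06 m

Dispersive spreading gives a Gaussian with σ² = 2Dt; advection only shifts the center.
σ = √(2 × 0.012 × 47) = 1.06 m.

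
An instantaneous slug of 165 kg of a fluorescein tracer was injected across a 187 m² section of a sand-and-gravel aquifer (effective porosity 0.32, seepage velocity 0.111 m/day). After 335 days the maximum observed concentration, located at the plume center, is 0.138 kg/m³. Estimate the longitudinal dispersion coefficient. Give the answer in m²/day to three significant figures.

0.0948 m²/day

At the plume center C_max = M/(n_e·A·√(4πDt)), so D = M²/(4πt·(n_e·A·C_max)²).
n_e·A·C_max = 0.32 × 187 × 0.138 = 8.258 kg/m.
D = 165²/(4π × 335 × 8.258²) = 0.0948 m²/day.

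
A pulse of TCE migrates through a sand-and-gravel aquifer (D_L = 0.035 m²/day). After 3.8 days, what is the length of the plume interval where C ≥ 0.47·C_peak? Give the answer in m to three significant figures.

1.27 m

The plume is Gaussian with σ = √(2Dt) = √(2 × 0.035 × 3.8) = 0.5158 m.
C/C_peak = exp(−Δx²/(2σ²)) = 0.47 ⇒ Δx = σ·√(−2 ln 0.47) = 0.5158 × 1.229 = 0.6339 m.
Width = 2Δx = 1.27 m.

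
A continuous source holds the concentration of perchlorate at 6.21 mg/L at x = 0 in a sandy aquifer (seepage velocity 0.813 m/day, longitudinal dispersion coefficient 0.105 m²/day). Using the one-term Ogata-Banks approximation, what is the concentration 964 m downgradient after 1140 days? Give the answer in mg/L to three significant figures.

For a continuous step input, C/C₀ ≈ ½·erfc((x−vt)/(2√(Dt))).
vt = 0.813 × 1140 = 926.82 m and 2√(Dt) = 2√(0.105 × 1140) = 21.88 m.
Argument (x−vt)/(2√(Dt)) = (964 − 926.82)/21.88 = 1.699; ½·erfc(1.699) = 0.008136.
C = 6.21 × 0.008136 = 0.0505 mg/L.

0.0505 mg/L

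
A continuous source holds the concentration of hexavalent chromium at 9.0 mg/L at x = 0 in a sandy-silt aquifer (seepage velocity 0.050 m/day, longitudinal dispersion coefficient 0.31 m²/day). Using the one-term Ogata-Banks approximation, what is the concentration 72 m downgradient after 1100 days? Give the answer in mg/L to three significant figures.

For a continuous step input, C/C₀ ≈ ½·erfc((x−vt)/(2√(Dt))).
vt = 0.050 × 1100 = 55 m and 2√(Dt) = 2√(0.31 × 1100) = 36.93 m.
Argument (x−vt)/(2√(Dt)) = (72 − 55)/36.93 = 0.4603; ½·erfc(0.4603) = 0.2575.
C = 9.0 × 0.2575 = 2.32 mg/L.

2.32 mg/L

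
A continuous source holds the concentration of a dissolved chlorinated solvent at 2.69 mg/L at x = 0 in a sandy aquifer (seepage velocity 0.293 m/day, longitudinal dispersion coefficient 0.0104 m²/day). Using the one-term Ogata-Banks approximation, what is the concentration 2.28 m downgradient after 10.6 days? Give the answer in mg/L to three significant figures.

For a continuous step input, C/C₀ ≈ ½·erfc((x−vt)/(2√(Dt))).
vt = 0.293 × 10.6 = 3.1058 m and 2√(Dt) = 2√(0.0104 × 10.6) = 0.6640 m.
Argument (x−vt)/(2√(Dt)) = (2.28 − 3.1058)/0.6640 = -1.244; ½·erfc(-1.244) = 0.9607.
C = 2.69 × 0.9607 = 2.58 mg/L.

2.58 mg/L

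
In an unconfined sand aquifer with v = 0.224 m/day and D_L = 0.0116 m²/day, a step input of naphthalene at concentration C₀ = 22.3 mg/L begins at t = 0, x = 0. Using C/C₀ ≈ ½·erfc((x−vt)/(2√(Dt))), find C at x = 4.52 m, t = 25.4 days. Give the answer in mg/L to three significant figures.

20.9 mg/L

For a continuous step input, C/C₀ ≈ ½·erfc((x−vt)/(2√(Dt))).
vt = 0.224 × 25.4 = 5.6896 m and 2√(Dt) = 2√(0.0116 × 25.4) = 1.086 m.
Argument (x−vt)/(2√(Dt)) = (4.52 − 5.6896)/1.086 = -1.077; ½·erfc(-1.077) = 0.9361.
C = 22.3 × 0.9361 = 20.9 mg/L.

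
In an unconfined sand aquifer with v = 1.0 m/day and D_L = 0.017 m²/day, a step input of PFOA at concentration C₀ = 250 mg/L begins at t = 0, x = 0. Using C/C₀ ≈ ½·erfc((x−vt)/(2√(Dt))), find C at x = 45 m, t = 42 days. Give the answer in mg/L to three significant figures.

1.51 mg/L

For a continuous step input, C/C₀ ≈ ½·erfc((x−vt)/(2√(Dt))).
vt = 1.0 × 42 = 42 m and 2√(Dt) = 2√(0.017 × 42) = 1.690 m.
Argument (x−vt)/(2√(Dt)) = (45 − 42)/1.690 = 1.775; ½·erfc(1.775) = 0.006033.
C = 250 × 0.006033 = 1.51 mg/L.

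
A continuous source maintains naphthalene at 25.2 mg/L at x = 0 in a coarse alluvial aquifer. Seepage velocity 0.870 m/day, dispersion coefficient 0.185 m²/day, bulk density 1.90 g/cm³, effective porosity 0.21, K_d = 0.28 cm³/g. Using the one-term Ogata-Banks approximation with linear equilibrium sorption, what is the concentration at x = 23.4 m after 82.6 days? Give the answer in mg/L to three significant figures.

3.75 mg/L

Retardation factor R = 1 + ρ_b·K_d/n = 1 + 1.90 × 0.28/0.21 = 3.533.
Sorption retards both mechanisms: v_R = v/R = 0.2462 m/day, D_R = D/R = 0.05236 m²/day.
v_R·t = 0.2462 × 82.6 = 20.33612 m; 2√(D_R t) = 4.159 m; argument = (23.4 − 20.33612)/4.159 = 0.7367.
C = C₀ × ½·erfc(0.7367) = 25.2 × 0.1487 = 3.75 mg/L.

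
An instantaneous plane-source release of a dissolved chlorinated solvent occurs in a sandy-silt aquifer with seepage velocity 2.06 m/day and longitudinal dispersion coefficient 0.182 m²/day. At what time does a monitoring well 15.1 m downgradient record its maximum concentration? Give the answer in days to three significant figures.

7.29 days

For the 1D instantaneous-source solution, setting ∂C/∂t = 0 at fixed x gives v²t² + 2Dt − x² = 0, so t = (√(D² + v²x²) − D)/v².
√(D² + v²x²) = √(0.182² + 2.06² × 15.1²) = 31.11; v² = 4.2436.
t = (31.11 − 0.182)/4.2436 = 7.29 days (vs. the pure-advection estimate x/v = 7.33 d).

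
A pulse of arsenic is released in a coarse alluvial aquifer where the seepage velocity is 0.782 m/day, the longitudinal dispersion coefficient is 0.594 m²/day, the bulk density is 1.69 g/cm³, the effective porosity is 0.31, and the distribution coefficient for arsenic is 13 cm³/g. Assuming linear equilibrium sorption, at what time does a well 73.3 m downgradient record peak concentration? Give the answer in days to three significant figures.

6670 days

Retardation factor R = 1 + ρ_b·K_d/n = 1 + 1.69 × 13/0.31 = 71.87.
Sorption retards both mechanisms: v_R = v/R = 0.01088 m/day, D_R = D/R = 0.008265 m²/day.
Peak time from v_R²t² + 2D_R t − x² = 0: t = (√(D_R² + v_R²x²) − D_R)/v_R².
√(D_R² + v_R²x²) = √(0.008265² + 0.01088² × 73.3²) = 0.7975; v_R² = 0.0001184.
t = (0.7975 − 0.008265)/0.0001184 = 6670 days.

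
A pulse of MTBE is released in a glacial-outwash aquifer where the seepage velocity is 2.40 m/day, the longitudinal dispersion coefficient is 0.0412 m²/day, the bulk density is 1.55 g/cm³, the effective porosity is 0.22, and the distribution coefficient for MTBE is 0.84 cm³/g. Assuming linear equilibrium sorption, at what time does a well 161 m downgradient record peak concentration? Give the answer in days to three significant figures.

Retardation factor R = 1 + ρ_b·K_d/n = 1 + 1.55 × 0.84/0.22 = 6.918.
Sorption retards both mechanisms: v_R = v/R = 0.3469 m/day, D_R = D/R = 0.005955 m²/day.
Peak time from v_R²t² + 2D_R t − x² = 0: t = (√(D_R² + v_R²x²) − D_R)/v_R².
√(D_R² + v_R²x²) = √(0.005955² + 0.3469² × 161²) = 55.85; v_R² = 0.1203.
t = (55.85 − 0.005955)/0.1203 = 464 days.

464 days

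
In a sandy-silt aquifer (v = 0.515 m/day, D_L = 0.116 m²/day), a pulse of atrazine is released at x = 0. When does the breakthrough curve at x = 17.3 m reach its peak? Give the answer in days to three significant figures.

33.2 days

For the 1D instantaneous-source solution, setting ∂C/∂t = 0 at fixed x gives v²t² + 2Dt − x² = 0, so t = (√(D² + v²x²) − D)/v².
√(D² + v²x²) = √(0.116² + 0.515² × 17.3²) = 8.910; v² = 0.265225.
t = (8.910 − 0.116)/0.265225 = 33.2 days (vs. the pure-advection estimate x/v = 33.6 d).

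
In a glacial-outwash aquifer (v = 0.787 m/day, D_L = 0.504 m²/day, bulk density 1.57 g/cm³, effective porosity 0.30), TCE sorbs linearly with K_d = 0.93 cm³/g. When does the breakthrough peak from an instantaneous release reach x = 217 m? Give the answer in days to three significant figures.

1610 days

Retardation factor R = 1 + ρ_b·K_d/n = 1 + 1.57 × 0.93/0.30 = 5.867.
Sorption retards both mechanisms: v_R = v/R = 0.1341 m/day, D_R = D/R = 0.08590 m²/day.
Peak time from v_R²t² + 2D_R t − x² = 0: t = (√(D_R² + v_R²x²) − D_R)/v_R².
√(D_R² + v_R²x²) = √(0.08590² + 0.1341² × 217²) = 29.10; v_R² = 0.01798.
t = (29.10 − 0.08590)/0.01798 = 1610 days.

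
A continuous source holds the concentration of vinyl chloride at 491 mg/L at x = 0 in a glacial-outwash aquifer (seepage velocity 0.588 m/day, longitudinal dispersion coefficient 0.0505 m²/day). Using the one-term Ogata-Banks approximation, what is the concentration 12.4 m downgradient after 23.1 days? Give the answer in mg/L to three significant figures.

383 mg/L

For a continuous step input, C/C₀ ≈ ½·erfc((x−vt)/(2√(Dt))).
vt = 0.588 × 23.1 = 13.5828 m and 2√(Dt) = 2√(0.0505 × 23.1) = 2.160 m.
Argument (x−vt)/(2√(Dt)) = (12.4 − 13.5828)/2.160 = -0.5476; ½·erfc(-0.5476) = 0.7807.
C = 491 × 0.7807 = 383 mg/L.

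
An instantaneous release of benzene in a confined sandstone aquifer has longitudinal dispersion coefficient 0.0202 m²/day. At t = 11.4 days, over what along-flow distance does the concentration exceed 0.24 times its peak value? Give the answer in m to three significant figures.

The plume is Gaussian with σ = √(2Dt) = √(2 × 0.0202 × 11.4) = 0.6786 m.
C/C_peak = exp(−Δx²/(2σ²)) = 0.24 ⇒ Δx = σ·√(−2 ln 0.24) = 0.6786 × 1.689 = 1.146 m.
Width = 2Δx = 2.29 m.

2.29 m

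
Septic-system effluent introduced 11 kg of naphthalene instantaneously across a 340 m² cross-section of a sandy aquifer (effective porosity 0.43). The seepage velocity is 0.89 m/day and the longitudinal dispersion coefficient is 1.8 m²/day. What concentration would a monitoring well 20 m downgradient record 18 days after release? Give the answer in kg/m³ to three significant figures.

For an instantaneous plane source, C(x,t) = M/(n_e·A·√(4πDt)) · exp(−(x−vt)²/(4Dt)), with n_e·A the pore (flow) area.
Plume center vt = 0.89 × 18 = 16.02 m, so the well at 20 m is 3.98 m downgradient of the peak.
√(4πDt) = 20.18 m, giving peak height M/(n_e·A·√(4πDt)) = 11/(0.43 × 340 × 20.18) = 0.003728 kg/m³.
(x−vt)²/(4Dt) = (3.98)²/(4 × 1.8 × 18) = 0.1222; exp(−0.1222) = 0.8850.
C = 0.003728 × 0.8850 = 0.00330 kg/m³.

0.00330 kg/m³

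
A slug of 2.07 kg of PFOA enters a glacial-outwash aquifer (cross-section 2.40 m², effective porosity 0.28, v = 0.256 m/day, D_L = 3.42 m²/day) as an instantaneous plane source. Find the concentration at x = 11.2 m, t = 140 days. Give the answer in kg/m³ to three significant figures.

0.0289 kg/m³

For an instantaneous plane source, C(x,t) = M/(n_e·A·√(4πDt)) · exp(−(x−vt)²/(4Dt)), with n_e·A the pore (flow) area.
Plume center vt = 0.256 × 140 = 35.84 m, so the well at 11.2 m is 24.64 m upgradient of the peak.
√(4πDt) = 77.57 m, giving peak height M/(n_e·A·√(4πDt)) = 2.07/(0.28 × 2.40 × 77.57) = 0.03971 kg/m³.
(x−vt)²/(4Dt) = (-24.64)²/(4 × 3.42 × 140) = 0.3170; exp(−0.3170) = 0.7283.
C = 0.03971 × 0.7283 = 0.0289 kg/m³.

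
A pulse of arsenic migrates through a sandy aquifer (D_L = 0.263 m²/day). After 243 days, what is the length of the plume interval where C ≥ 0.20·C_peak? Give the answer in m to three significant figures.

40.6 m

The plume is Gaussian with σ = √(2Dt) = √(2 × 0.263 × 243) = 11.31 m.
C/C_peak = exp(−Δx²/(2σ²)) = 0.20 ⇒ Δx = σ·√(−2 ln 0.20) = 11.31 × 1.794 = 20.29 m.
Width = 2Δx = 40.6 m.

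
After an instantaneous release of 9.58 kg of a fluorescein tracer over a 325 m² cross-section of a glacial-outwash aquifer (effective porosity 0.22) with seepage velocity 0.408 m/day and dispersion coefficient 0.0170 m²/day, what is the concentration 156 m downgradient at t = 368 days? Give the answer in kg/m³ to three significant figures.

For an instantaneous plane source, C(x,t) = M/(n_e·A·√(4πDt)) · exp(−(x−vt)²/(4Dt)), with n_e·A the pore (flow) area.
Plume center vt = 0.408 × 368 = 150.144 m, so the well at 156 m is 5.856 m downgradient of the peak.
√(4πDt) = 8.867 m, giving peak height M/(n_e·A·√(4πDt)) = 9.58/(0.22 × 325 × 8.867) = 0.01511 kg/m³.
(x−vt)²/(4Dt) = (5.856)²/(4 × 0.0170 × 368) = 1.370; exp(−1.370) = 0.2541.
C = 0.01511 × 0.2541 = 0.00384 kg/m³.

0.00384 kg/m³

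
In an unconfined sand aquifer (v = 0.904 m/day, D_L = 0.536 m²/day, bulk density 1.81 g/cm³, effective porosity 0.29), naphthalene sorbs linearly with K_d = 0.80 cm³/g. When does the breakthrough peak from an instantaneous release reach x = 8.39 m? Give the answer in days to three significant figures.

51.8 days

Retardation factor R = 1 + ρ_b·K_d/n = 1 + 1.81 × 0.80/0.29 = 5.993.
Sorption retards both mechanisms: v_R = v/R = 0.1508 m/day, D_R = D/R = 0.08944 m²/day.
Peak time from v_R²t² + 2D_R t − x² = 0: t = (√(D_R² + v_R²x²) − D_R)/v_R².
√(D_R² + v_R²x²) = √(0.08944² + 0.1508² × 8.39²) = 1.268; v_R² = 0.02274.
t = (1.268 − 0.08944)/0.02274 = 51.8 days.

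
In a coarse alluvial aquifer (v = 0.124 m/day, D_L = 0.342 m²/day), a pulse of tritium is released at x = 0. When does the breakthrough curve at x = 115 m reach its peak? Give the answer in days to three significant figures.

905 days

For the 1D instantaneous-source solution, setting ∂C/∂t = 0 at fixed x gives v²t² + 2Dt − x² = 0, so t = (√(D² + v²x²) − D)/v².
√(D² + v²x²) = √(0.342² + 0.124² × 115²) = 14.26; v² = 0.015376.
t = (14.26 − 0.342)/0.015376 = 905 days (vs. the pure-advection estimate x/v = 927 d).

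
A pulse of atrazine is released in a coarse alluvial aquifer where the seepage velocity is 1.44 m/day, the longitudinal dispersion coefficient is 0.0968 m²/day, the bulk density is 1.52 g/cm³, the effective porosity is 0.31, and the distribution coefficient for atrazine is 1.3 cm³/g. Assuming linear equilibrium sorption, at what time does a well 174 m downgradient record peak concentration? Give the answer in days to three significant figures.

891 days

Retardation factor R = 1 + ρ_b·K_d/n = 1 + 1.52 × 1.3/0.31 = 7.374.
Sorption retards both mechanisms: v_R = v/R = 0.1953 m/day, D_R = D/R = 0.01313 m²/day.
Peak time from v_R²t² + 2D_R t − x² = 0: t = (√(D_R² + v_R²x²) − D_R)/v_R².
√(D_R² + v_R²x²) = √(0.01313² + 0.1953² × 174²) = 33.98; v_R² = 0.03814.
t = (33.98 − 0.01313)/0.03814 = 891 days.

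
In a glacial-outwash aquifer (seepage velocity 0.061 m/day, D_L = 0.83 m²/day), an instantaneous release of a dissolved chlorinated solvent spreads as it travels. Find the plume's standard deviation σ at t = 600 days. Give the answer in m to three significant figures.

Dispersive spreading gives a Gaussian with σ² = 2Dt; advection only shifts the center.
σ = √(2 × 0.83 × 600) = 31.6 m.

31.6 m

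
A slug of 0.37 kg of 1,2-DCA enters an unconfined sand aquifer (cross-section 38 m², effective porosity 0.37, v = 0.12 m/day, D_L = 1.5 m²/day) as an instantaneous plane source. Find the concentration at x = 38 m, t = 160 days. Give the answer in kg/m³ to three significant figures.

0.000332 kg/m³

For an instantaneous plane source, C(x,t) = M/(n_e·A·√(4πDt)) · exp(−(x−vt)²/(4Dt)), with n_e·A the pore (flow) area.
Plume center vt = 0.12 × 160 = 19.2 m, so the well at 38 m is 18.8 m downgradient of the peak.
√(4πDt) = 54.92 m, giving peak height M/(n_e·A·√(4πDt)) = 0.37/(0.37 × 38 × 54.92) = 0.0004792 kg/m³.
(x−vt)²/(4Dt) = (18.8)²/(4 × 1.5 × 160) = 0.3682; exp(−0.3682) = 0.6920.
C = 0.0004792 × 0.6920 = 0.000332 kg/m³.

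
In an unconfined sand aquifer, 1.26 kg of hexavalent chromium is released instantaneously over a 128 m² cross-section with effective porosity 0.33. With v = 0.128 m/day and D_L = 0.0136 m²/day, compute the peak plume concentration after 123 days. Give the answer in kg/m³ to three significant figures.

0.00651 kg/m³

The peak of an instantaneous 1D plume sits at x = vt; there the Gaussian factor is 1 and C_max = M/(n_e·A·√(4πDt)), where n_e·A is the pore area the mass is dissolved in.
√(4πDt) = √(4π × 0.0136 × 123) = 4.585 m, so C_max = 1.26/(0.33 × 128 × 4.585) = 0.00651 kg/m³.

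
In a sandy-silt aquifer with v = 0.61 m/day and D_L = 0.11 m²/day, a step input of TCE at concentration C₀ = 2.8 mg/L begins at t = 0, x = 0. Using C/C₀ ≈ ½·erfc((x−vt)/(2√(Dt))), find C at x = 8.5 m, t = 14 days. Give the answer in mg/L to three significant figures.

1.43 mg/L

For a continuous step input, C/C₀ ≈ ½·erfc((x−vt)/(2√(Dt))).
vt = 0.61 × 14 = 8.54 m and 2√(Dt) = 2√(0.11 × 14) = 2.482 m.
Argument (x−vt)/(2√(Dt)) = (8.5 − 8.54)/2.482 = -0.01612; ½·erfc(-0.01612) = 0.5091.
C = 2.8 × 0.5091 = 1.43 mg/L.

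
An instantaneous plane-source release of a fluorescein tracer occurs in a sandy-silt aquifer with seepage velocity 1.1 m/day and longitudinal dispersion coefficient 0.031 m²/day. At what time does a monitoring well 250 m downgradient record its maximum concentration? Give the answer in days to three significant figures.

227 days

For the 1D instantaneous-source solution, setting ∂C/∂t = 0 at fixed x gives v²t² + 2Dt − x² = 0, so t = (√(D² + v²x²) − D)/v².
√(D² + v²x²) = √(0.031² + 1.1² × 250²) = 275.0; v² = 1.21.
t = (275.0 − 0.031)/1.21 = 227 days (vs. the pure-advection estimate x/v = 227 d).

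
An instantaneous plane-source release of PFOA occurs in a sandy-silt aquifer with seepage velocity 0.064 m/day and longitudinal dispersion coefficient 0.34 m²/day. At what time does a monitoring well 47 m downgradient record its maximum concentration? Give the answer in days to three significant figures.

656 days

For the 1D instantaneous-source solution, setting ∂C/∂t = 0 at fixed x gives v²t² + 2Dt − x² = 0, so t = (√(D² + v²x²) − D)/v².
√(D² + v²x²) = √(0.34² + 0.064² × 47²) = 3.027; v² = 0.004096.
t = (3.027 − 0.34)/0.004096 = 656 days (vs. the pure-advection estimate x/v = 734 d).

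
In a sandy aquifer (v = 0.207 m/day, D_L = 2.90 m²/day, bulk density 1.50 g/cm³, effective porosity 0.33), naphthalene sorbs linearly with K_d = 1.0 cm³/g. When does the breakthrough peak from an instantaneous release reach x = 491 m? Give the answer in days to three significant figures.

Retardation factor R = 1 + ρ_b·K_d/n = 1 + 1.50 × 1.0/0.33 = 5.545.
Sorption retards both mechanisms: v_R = v/R = 0.03733 m/day, D_R = D/R = 0.5230 m²/day.
Peak time from v_R²t² + 2D_R t − x² = 0: t = (√(D_R² + v_R²x²) − D_R)/v_R².
√(D_R² + v_R²x²) = √(0.5230² + 0.03733² × 491²) = 18.34; v_R² = 0.001394.
t = (18.34 − 0.5230)/0.001394 = 12800 days.

12800 days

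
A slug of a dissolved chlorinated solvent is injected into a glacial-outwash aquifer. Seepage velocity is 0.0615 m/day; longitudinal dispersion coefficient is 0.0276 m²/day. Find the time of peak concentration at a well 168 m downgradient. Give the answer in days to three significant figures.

For the 1D instantaneous-source solution, setting ∂C/∂t = 0 at fixed x gives v²t² + 2Dt − x² = 0, so t = (√(D² + v²x²) − D)/v².
√(D² + v²x²) = √(0.0276² + 0.0615² × 168²) = 10.33; v² = 0.00378225.
t = (10.33 − 0.0276)/0.00378225 = 2720 days (vs. the pure-advection estimate x/v = 2730 d).

2720 days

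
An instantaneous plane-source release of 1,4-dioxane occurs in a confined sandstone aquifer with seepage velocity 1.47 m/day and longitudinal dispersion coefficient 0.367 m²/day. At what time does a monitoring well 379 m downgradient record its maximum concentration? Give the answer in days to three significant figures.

258 days

For the 1D instantaneous-source solution, setting ∂C/∂t = 0 at fixed x gives v²t² + 2Dt − x² = 0, so t = (√(D² + v²x²) − D)/v².
√(D² + v²x²) = √(0.367² + 1.47² × 379²) = 557.1; v² = 2.1609.
t = (557.1 − 0.367)/2.1609 = 258 days (vs. the pure-advection estimate x/v = 258 d).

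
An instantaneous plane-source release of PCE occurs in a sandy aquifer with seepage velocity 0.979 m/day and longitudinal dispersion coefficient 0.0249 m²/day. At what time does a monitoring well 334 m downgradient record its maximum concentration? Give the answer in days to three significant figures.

For the 1D instantaneous-source solution, setting ∂C/∂t = 0 at fixed x gives v²t² + 2Dt − x² = 0, so t = (√(D² + v²x²) − D)/v².
√(D² + v²x²) = √(0.0249² + 0.979² × 334²) = 327.0; v² = 0.958441.
t = (327.0 − 0.0249)/0.958441 = 341 days (vs. the pure-advection estimate x/v = 341 d).

341 days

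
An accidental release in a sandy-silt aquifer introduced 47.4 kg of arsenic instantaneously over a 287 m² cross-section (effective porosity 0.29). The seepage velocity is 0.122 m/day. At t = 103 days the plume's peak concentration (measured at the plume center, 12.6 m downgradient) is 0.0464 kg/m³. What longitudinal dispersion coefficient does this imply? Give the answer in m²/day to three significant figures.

At the plume center C_max = M/(n_e·A·√(4πDt)), so D = M²/(4πt·(n_e·A·C_max)²).
n_e·A·C_max = 0.29 × 287 × 0.0464 = 3.862 kg/m.
D = 47.4²/(4π × 103 × 3.862²) = 0.116 m²/day.

0.116 m²/day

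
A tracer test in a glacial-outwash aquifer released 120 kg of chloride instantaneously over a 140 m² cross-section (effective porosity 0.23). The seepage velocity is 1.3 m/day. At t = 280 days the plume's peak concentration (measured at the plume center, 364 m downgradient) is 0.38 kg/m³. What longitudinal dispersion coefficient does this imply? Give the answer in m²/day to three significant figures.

0.0273 m²/day

At the plume center C_max = M/(n_e·A·√(4πDt)), so D = M²/(4πt·(n_e·A·C_max)²).
n_e·A·C_max = 0.23 × 140 × 0.38 = 12.24 kg/m.
D = 120²/(4π × 280 × 12.24²) = 0.0273 m²/day.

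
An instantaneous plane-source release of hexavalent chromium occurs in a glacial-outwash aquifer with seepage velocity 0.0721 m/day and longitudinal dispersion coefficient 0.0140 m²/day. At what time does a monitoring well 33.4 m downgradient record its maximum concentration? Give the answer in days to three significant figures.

For the 1D instantaneous-source solution, setting ∂C/∂t = 0 at fixed x gives v²t² + 2Dt − x² = 0, so t = (√(D² + v²x²) − D)/v².
√(D² + v²x²) = √(0.0140² + 0.0721² × 33.4²) = 2.408; v² = 0.00519841.
t = (2.408 − 0.0140)/0.00519841 = 461 days (vs. the pure-advection estimate x/v = 463 d).

461 days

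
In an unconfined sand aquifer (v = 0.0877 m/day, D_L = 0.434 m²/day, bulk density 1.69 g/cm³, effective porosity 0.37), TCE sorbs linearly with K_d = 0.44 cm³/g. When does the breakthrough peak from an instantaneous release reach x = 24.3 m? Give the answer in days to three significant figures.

Retardation factor R = 1 + ρ_b·K_d/n = 1 + 1.69 × 0.44/0.37 = 3.010.
Sorption retards both mechanisms: v_R = v/R = 0.02914 m/day, D_R = D/R = 0.1442 m²/day.
Peak time from v_R²t² + 2D_R t − x² = 0: t = (√(D_R² + v_R²x²) − D_R)/v_R².
√(D_R² + v_R²x²) = √(0.1442² + 0.02914² × 24.3²) = 0.7226; v_R² = 0.0008491.
t = (0.7226 − 0.1442)/0.0008491 = 681 days.

681 days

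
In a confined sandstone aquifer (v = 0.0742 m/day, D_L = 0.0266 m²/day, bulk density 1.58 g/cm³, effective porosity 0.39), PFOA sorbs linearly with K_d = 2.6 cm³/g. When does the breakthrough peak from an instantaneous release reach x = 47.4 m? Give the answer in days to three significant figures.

Retardation factor R = 1 + ρ_b·K_d/n = 1 + 1.58 × 2.6/0.39 = 11.53.
Sorption retards both mechanisms: v_R = v/R = 0.006435 m/day, D_R = D/R = 0.002307 m²/day.
Peak time from v_R²t² + 2D_R t − x² = 0: t = (√(D_R² + v_R²x²) − D_R)/v_R².
√(D_R² + v_R²x²) = √(0.002307² + 0.006435² × 47.4²) = 0.3050; v_R² = 4.141e-05.
t = (0.3050 − 0.002307)/4.141e-05 = 7310 days.

7310 days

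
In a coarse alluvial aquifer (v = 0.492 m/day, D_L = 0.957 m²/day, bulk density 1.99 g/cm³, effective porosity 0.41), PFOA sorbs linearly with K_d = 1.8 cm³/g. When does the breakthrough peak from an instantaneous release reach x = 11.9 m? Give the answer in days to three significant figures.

200 days

Retardation factor R = 1 + ρ_b·K_d/n = 1 + 1.99 × 1.8/0.41 = 9.737.
Sorption retards both mechanisms: v_R = v/R = 0.05053 m/day, D_R = D/R = 0.09828 m²/day.
Peak time from v_R²t² + 2D_R t − x² = 0: t = (√(D_R² + v_R²x²) − D_R)/v_R².
√(D_R² + v_R²x²) = √(0.09828² + 0.05053² × 11.9²) = 0.6093; v_R² = 0.002553.
t = (0.6093 − 0.09828)/0.002553 = 200 days.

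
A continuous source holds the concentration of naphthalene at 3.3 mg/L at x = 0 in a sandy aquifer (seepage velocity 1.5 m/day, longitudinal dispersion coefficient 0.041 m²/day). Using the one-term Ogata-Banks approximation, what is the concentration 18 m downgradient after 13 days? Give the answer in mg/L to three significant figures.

For a continuous step input, C/C₀ ≈ ½·erfc((x−vt)/(2√(Dt))).
vt = 1.5 × 13 = 19.5 m and 2√(Dt) = 2√(0.041 × 13) = 1.460 m.
Argument (x−vt)/(2√(Dt)) = (18 − 19.5)/1.460 = -1.027; ½·erfc(-1.027) = 0.9268.
C = 3.3 × 0.9268 = 3.06 mg/L.

3.06 mg/L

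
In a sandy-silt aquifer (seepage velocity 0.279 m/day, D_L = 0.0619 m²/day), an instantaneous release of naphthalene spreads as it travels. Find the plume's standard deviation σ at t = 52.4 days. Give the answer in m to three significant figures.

Dispersive spreading gives a Gaussian with σ² = 2Dt; advection only shifts the center.
σ = √(2 × 0.0619 × 52.4) = 2.55 m.

2.55 m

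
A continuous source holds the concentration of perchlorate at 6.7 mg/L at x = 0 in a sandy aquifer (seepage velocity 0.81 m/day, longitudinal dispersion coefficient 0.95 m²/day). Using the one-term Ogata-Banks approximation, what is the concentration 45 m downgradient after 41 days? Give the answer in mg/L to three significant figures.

0.608 mg/L

For a continuous step input, C/C₀ ≈ ½·erfc((x−vt)/(2√(Dt))).
vt = 0.81 × 41 = 33.21 m and 2√(Dt) = 2√(0.95 × 41) = 12.48 m.
Argument (x−vt)/(2√(Dt)) = (45 − 33.21)/12.48 = 0.9447; ½·erfc(0.9447) = 0.09077.
C = 6.7 × 0.09077 = 0.608 mg/L.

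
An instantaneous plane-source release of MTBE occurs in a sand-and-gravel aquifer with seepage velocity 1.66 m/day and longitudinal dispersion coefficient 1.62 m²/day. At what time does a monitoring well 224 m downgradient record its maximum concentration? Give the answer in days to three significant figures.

For the 1D instantaneous-source solution, setting ∂C/∂t = 0 at fixed x gives v²t² + 2Dt − x² = 0, so t = (√(D² + v²x²) − D)/v².
√(D² + v²x²) = √(1.62² + 1.66² × 224²) = 371.8; v² = 2.7556.
t = (371.8 − 1.62)/2.7556 = 134 days (vs. the pure-advection estimate x/v = 135 d).

134 days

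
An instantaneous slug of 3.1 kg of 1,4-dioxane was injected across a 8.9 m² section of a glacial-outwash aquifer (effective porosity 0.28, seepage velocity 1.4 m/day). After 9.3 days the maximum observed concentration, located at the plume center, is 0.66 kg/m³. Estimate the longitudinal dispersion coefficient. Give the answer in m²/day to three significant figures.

At the plume center C_max = M/(n_e·A·√(4πDt)), so D = M²/(4πt·(n_e·A·C_max)²).
n_e·A·C_max = 0.28 × 8.9 × 0.66 = 1.645 kg/m.
D = 3.1²/(4π × 9.3 × 1.645²) = 0.0304 m²/day.

0.0304 m²/day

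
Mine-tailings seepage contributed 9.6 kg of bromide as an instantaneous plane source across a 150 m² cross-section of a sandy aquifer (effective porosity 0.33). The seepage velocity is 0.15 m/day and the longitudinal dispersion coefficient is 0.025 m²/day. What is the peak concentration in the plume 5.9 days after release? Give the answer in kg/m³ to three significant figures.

The peak of an instantaneous 1D plume sits at x = vt; there the Gaussian factor is 1 and C_max = M/(n_e·A·√(4πDt)), where n_e·A is the pore area the mass is dissolved in.
√(4πDt) = √(4π × 0.025 × 5.9) = 1.361 m, so C_max = 9.6/(0.33 × 150 × 1.361) = 0.142 kg/m³.

0.142 kg/m³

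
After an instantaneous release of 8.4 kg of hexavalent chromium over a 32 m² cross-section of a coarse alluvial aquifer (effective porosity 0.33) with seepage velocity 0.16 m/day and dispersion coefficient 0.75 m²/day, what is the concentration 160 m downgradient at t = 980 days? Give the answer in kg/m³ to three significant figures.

0.00825 kg/m³

For an instantaneous plane source, C(x,t) = M/(n_e·A·√(4πDt)) · exp(−(x−vt)²/(4Dt)), with n_e·A the pore (flow) area.
Plume center vt = 0.16 × 980 = 156.8 m, so the well at 160 m is 3.2 m downgradient of the peak.
√(4πDt) = 96.11 m, giving peak height M/(n_e·A·√(4πDt)) = 8.4/(0.33 × 32 × 96.11) = 0.008277 kg/m³.
(x−vt)²/(4Dt) = (3.2)²/(4 × 0.75 × 980) = 0.003483; exp(−0.003483) = 0.9965.
C = 0.008277 × 0.9965 = 0.00825 kg/m³.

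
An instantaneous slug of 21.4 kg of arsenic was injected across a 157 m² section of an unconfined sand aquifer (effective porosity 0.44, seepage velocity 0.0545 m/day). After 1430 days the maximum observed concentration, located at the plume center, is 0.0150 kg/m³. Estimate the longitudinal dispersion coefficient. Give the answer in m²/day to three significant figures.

0.0237 m²/day

At the plume center C_max = M/(n_e·A·√(4πDt)), so D = M²/(4πt·(n_e·A·C_max)²).
n_e·A·C_max = 0.44 × 157 × 0.0150 = 1.036 kg/m.
D = 21.4²/(4π × 1430 × 1.036²) = 0.0237 m²/day.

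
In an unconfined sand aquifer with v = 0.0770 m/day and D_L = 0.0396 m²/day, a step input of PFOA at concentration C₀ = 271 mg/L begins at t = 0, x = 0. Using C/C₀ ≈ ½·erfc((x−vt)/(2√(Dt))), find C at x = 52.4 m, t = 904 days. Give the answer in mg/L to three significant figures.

For a continuous step input, C/C₀ ≈ ½·erfc((x−vt)/(2√(Dt))).
vt = 0.0770 × 904 = 69.608 m and 2√(Dt) = 2√(0.0396 × 904) = 11.97 m.
Argument (x−vt)/(2√(Dt)) = (52.4 − 69.608)/11.97 = -1.438; ½·erfc(-1.438) = 0.9790.
C = 271 × 0.9790 = 265 mg/L.

265 mg/L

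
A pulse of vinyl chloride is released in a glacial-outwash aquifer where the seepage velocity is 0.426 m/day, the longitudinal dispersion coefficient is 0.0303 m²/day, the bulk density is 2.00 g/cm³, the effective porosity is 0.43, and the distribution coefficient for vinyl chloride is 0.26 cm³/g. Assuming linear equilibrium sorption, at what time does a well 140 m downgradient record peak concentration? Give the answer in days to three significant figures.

Retardation factor R = 1 + ρ_b·K_d/n = 1 + 2.00 × 0.26/0.43 = 2.209.
Sorption retards both mechanisms: v_R = v/R = 0.1928 m/day, D_R = D/R = 0.01372 m²/day.
Peak time from v_R²t² + 2D_R t − x² = 0: t = (√(D_R² + v_R²x²) − D_R)/v_R².
√(D_R² + v_R²x²) = √(0.01372² + 0.1928² × 140²) = 26.99; v_R² = 0.03717.
t = (26.99 − 0.01372)/0.03717 = 726 days.

726 days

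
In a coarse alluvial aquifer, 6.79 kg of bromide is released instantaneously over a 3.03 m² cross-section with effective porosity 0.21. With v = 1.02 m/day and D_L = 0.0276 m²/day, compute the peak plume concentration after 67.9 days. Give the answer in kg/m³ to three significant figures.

2.20 kg/m³

The peak of an instantaneous 1D plume sits at x = vt; there the Gaussian factor is 1 and C_max = M/(n_e·A·√(4πDt)), where n_e·A is the pore area the mass is dissolved in.
√(4πDt) = √(4π × 0.0276 × 67.9) = 4.853 m, so C_max = 6.79/(0.21 × 3.03 × 4.853) = 2.20 kg/m³.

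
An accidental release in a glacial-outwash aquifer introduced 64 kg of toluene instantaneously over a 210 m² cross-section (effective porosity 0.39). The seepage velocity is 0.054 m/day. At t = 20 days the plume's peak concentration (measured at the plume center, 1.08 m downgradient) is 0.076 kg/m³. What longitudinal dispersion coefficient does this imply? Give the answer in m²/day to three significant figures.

At the plume center C_max = M/(n_e·A·√(4πDt)), so D = M²/(4πt·(n_e·A·C_max)²).
n_e·A·C_max = 0.39 × 210 × 0.076 = 6.224 kg/m.
D = 64²/(4π × 20 × 6.224²) = 0.421 m²/day.

0.421 m²/day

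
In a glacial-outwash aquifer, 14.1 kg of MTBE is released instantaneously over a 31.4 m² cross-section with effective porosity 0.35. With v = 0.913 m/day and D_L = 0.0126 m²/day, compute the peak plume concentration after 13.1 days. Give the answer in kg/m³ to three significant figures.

The peak of an instantaneous 1D plume sits at x = vt; there the Gaussian factor is 1 and C_max = M/(n_e·A·√(4πDt)), where n_e·A is the pore area the mass is dissolved in.
√(4πDt) = √(4π × 0.0126 × 13.1) = 1.440 m, so C_max = 14.1/(0.35 × 31.4 × 1.440) = 0.891 kg/m³.

0.891 kg/m³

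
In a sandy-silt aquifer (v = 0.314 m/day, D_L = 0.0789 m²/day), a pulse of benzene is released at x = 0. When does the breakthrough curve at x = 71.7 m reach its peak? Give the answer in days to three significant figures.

228 days

For the 1D instantaneous-source solution, setting ∂C/∂t = 0 at fixed x gives v²t² + 2Dt − x² = 0, so t = (√(D² + v²x²) − D)/v².
√(D² + v²x²) = √(0.0789² + 0.314² × 71.7²) = 22.51; v² = 0.098596.
t = (22.51 − 0.0789)/0.098596 = 228 days (vs. the pure-advection estimate x/v = 228 d).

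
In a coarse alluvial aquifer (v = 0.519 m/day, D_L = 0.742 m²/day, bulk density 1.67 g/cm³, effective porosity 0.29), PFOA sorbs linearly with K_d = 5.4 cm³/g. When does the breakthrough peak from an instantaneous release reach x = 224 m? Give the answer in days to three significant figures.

Retardation factor R = 1 + ρ_b·K_d/n = 1 + 1.67 × 5.4/0.29 = 32.10.
Sorption retards both mechanisms: v_R = v/R = 0.01617 m/day, D_R = D/R = 0.02312 m²/day.
Peak time from v_R²t² + 2D_R t − x² = 0: t = (√(D_R² + v_R²x²) − D_R)/v_R².
√(D_R² + v_R²x²) = √(0.02312² + 0.01617² × 224²) = 3.622; v_R² = 0.0002615.
t = (3.622 − 0.02312)/0.0002615 = 13800 days.

13800 days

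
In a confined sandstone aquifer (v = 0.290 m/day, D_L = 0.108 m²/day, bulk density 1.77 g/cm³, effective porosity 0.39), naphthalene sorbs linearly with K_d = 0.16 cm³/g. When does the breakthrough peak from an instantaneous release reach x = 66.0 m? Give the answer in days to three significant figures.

391 days

Retardation factor R = 1 + ρ_b·K_d/n = 1 + 1.77 × 0.16/0.39 = 1.726.
Sorption retards both mechanisms: v_R = v/R = 0.1680 m/day, D_R = D/R = 0.06257 m²/day.
Peak time from v_R²t² + 2D_R t − x² = 0: t = (√(D_R² + v_R²x²) − D_R)/v_R².
√(D_R² + v_R²x²) = √(0.06257² + 0.1680² × 66.0²) = 11.09; v_R² = 0.02822.
t = (11.09 − 0.06257)/0.02822 = 391 days.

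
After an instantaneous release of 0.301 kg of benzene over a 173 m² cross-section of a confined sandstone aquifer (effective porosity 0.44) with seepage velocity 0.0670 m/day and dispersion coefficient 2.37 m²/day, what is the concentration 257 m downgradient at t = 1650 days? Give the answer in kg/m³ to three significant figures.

For an instantaneous plane source, C(x,t) = M/(n_e·A·√(4πDt)) · exp(−(x−vt)²/(4Dt)), with n_e·A the pore (flow) area.
Plume center vt = 0.0670 × 1650 = 110.55 m, so the well at 257 m is 146.45 m downgradient of the peak.
√(4πDt) = 221.7 m, giving peak height M/(n_e·A·√(4πDt)) = 0.301/(0.44 × 173 × 221.7) = 1.784e-05 kg/m³.
(x−vt)²/(4Dt) = (146.45)²/(4 × 2.37 × 1650) = 1.371; exp(−1.371) = 0.2539.
C = 1.784e-05 × 0.2539 = 4.53e-06 kg/m³.

4.53e-06 kg/m³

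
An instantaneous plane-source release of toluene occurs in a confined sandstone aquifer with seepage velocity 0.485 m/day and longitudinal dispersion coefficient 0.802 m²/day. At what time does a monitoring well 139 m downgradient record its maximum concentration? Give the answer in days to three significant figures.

283 days

For the 1D instantaneous-source solution, setting ∂C/∂t = 0 at fixed x gives v²t² + 2Dt − x² = 0, so t = (√(D² + v²x²) − D)/v².
√(D² + v²x²) = √(0.802² + 0.485² × 139²) = 67.42; v² = 0.235225.
t = (67.42 − 0.802)/0.235225 = 283 days (vs. the pure-advection estimate x/v = 287 d).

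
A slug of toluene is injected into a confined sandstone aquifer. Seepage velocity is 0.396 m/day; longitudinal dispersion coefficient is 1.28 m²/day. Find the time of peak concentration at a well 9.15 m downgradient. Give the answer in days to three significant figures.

16.3 days

For the 1D instantaneous-source solution, setting ∂C/∂t = 0 at fixed x gives v²t² + 2Dt − x² = 0, so t = (√(D² + v²x²) − D)/v².
√(D² + v²x²) = √(1.28² + 0.396² × 9.15²) = 3.843; v² = 0.156816.
t = (3.843 − 1.28)/0.156816 = 16.3 days (vs. the pure-advection estimate x/v = 23.1 d).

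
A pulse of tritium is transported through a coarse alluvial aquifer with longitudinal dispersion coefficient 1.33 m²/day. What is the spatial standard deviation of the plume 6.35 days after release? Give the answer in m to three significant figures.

Dispersive spreading gives a Gaussian with σ² = 2Dt; advection only shifts the center.
σ = √(2 × 1.33 × 6.35) = 4.11 m.

4.11 m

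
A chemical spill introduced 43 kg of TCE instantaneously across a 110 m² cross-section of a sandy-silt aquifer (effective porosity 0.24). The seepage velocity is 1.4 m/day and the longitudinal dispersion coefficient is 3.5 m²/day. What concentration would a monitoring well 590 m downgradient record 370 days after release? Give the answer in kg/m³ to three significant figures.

0.00469 kg/m³

For an instantaneous plane source, C(x,t) = M/(n_e·A·√(4πDt)) · exp(−(x−vt)²/(4Dt)), with n_e·A the pore (flow) area.
Plume center vt = 1.4 × 370 = 518 m, so the well at 590 m is 72 m downgradient of the peak.
√(4πDt) = 127.6 m, giving peak height M/(n_e·A·√(4πDt)) = 43/(0.24 × 110 × 127.6) = 0.01276 kg/m³.
(x−vt)²/(4Dt) = (72)²/(4 × 3.5 × 370) = 1.001; exp(−1.001) = 0.3675.
C = 0.01276 × 0.3675 = 0.00469 kg/m³.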